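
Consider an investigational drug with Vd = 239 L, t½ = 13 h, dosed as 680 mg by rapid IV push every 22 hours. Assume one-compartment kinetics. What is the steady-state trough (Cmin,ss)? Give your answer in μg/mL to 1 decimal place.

1.3 μg/mL

Over one 22-h interval, 22/13 ≈ 1.6923 half-lives elapse, leaving f ≈ 0.3094 of each dose.
Single-dose peak C₀ = D/Vd = 680/239 ≈ 2.845 μg/mL.
Steady-state trough Cmin,ss = C₀·f/(1−f) ≈ 2.845 × 0.3094/0.6906 ≈ 1.275 μg/mL.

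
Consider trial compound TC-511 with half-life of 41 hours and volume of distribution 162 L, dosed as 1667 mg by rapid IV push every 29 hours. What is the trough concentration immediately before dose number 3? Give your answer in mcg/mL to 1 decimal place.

10.2 mcg/mL

f = (1/2)^(τ/t½) = (1/2)^(29/41) ≈ 0.6125.
C₀ = D/Vd = 1667/162 ≈ 10.290 mcg/mL.
Before the 3rd dose, 2 doses have been given. Superposition: Cmin = C₀·(f + f²).
≈ 10.290 × (0.6125 + 0.3752) ≈ 10.290 × 0.9877 ≈ 10.163 mcg/mL.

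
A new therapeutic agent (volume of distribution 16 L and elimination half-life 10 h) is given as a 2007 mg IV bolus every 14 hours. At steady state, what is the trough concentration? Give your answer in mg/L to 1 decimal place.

Over one 14-h interval, 14/10 ≈ 1.4 half-lives elapse, leaving f ≈ 0.3789 of each dose.
At steady state, accumulation factor R = 1/(1 − e^(−kτ)) ≈ 1.6100.
Single-dose peak C₀ = D/Vd = 2007/16 ≈ 125.438 mg/L.
Cmax,ss = C₀/(1 − f) ≈ 125.438/0.6211 ≈ 201.961 mg/L.
Steady-state trough Cmin,ss = Cmax,ss·f ≈ 201.961 × 0.3789 ≈ 76.523 mg/L.

76.5 mg/L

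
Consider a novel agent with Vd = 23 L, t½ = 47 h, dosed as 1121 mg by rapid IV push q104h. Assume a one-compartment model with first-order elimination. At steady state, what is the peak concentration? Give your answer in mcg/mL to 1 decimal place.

k = ln2/t½ = ln2/47 ≈ 0.014748 h⁻¹; fraction remaining f = e^(−kτ) = e^(−0.014748×104) ≈ 0.2157.
Accumulation ratio R = 1/(1 − f) ≈ 1/0.7843 ≈ 1.2750.
Each bolus raises the concentration by D/Vd = 1121/23 ≈ 48.739 mcg/mL.
Cmax,ss = C₀/(1 − f) ≈ 48.739/0.7843 ≈ 62.143 mcg/mL.

62.1 mcg/mL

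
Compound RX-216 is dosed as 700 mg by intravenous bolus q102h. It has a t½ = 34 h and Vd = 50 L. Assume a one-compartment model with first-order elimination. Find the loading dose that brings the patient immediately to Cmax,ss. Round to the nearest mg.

800 mg

f = (1/2)^(102/34) ≈ 0.125000; accumulation ratio R = 1/(1−f) ≈ 1.14286.
Loading dose to hit Cmax,ss on first dose: D_load = D_maint·R ≈ 700 × 1.14286 ≈ 800.00 mg.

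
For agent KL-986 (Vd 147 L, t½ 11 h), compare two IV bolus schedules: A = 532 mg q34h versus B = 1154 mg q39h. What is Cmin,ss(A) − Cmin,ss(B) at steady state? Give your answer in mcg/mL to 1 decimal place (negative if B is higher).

-0.3 mcg/mL

Regimen A: f = (1/2)^(34/11) ≈ 0.1174; Cmin,ss = (532/147)·f/(1−f) ≈ 0.481 mcg/mL.
Regimen B: f = (1/2)^(39/11) ≈ 0.0856; Cmin,ss = (1154/147)·f/(1−f) ≈ 0.735 mcg/mL.
Difference ≈ 0.481 − 0.735 ≈ -0.254 mcg/mL.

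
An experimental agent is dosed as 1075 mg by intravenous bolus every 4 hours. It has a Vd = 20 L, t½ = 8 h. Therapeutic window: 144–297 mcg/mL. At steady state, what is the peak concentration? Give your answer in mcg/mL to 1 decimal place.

183.5 mcg/mL

τ/t½ = 4/8 ≈ 0.5, so fraction remaining f = (1/2)^(4/8) ≈ 0.7071.
Accumulation ratio R = 1/(1 − f) ≈ 1/0.2929 ≈ 3.4141.
Single-dose peak C₀ = D/Vd = 1075/20 ≈ 53.750 mcg/mL.
Steady-state peak Cmax,ss = C₀·R ≈ 53.750 × 3.4141 ≈ 183.508 mcg/mL.
Peak 183.5 mcg/mL vs MTC 297 mcg/mL: below toxic threshold.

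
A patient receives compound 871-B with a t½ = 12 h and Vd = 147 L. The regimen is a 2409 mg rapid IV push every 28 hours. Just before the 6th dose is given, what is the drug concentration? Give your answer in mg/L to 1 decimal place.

4.1 mg/L

f = (1/2)^(τ/t½) = (1/2)^(28/12) ≈ 0.1984.
C₀ = D/Vd = 2409/147 ≈ 16.388 mg/L.
Before the 6th dose, 5 doses have been given. Superposition: Cmin = C₀·(f + f² + … + f^5).
≈ 16.388 × (0.1984 + 0.0394 + 0.0078 + 0.0015 + 0.0003) ≈ 16.388 × 0.2474 ≈ 4.054 mg/L.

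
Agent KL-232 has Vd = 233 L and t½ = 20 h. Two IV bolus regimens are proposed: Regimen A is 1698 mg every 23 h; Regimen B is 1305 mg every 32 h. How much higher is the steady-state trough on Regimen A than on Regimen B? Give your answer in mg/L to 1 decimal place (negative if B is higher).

3.2 mg/L

Regimen A: f = (1/2)^(23/20) ≈ 0.4506; Cmin,ss = (1698/233)·f/(1−f) ≈ 5.977 mg/L.
Regimen B: f = (1/2)^(32/20) ≈ 0.3299; Cmin,ss = (1305/233)·f/(1−f) ≈ 2.757 mg/L.
Difference ≈ 5.977 − 2.757 ≈ 3.220 mg/L.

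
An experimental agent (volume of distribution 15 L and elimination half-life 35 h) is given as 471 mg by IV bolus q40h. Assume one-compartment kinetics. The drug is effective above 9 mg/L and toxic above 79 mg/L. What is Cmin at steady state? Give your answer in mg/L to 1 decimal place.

Over one 40-h interval, 40/35 ≈ 1.1429 half-lives elapse, leaving f ≈ 0.4529 of each dose.
Single-dose peak C₀ = D/Vd = 471/15 ≈ 31.400 mg/L.
Steady-state trough Cmin,ss = C₀·f/(1−f) ≈ 31.400 × 0.4529/0.5471 ≈ 25.994 mg/L.
Trough 26.0 mg/L vs MEC 9 mg/L: adequate.

26.0 mg/L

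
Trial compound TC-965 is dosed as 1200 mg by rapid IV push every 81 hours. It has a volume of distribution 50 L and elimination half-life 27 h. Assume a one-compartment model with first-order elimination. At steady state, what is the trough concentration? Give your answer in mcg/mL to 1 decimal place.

The dosing interval is 3 half-lives, so f = 2^(−3) = 0.125.
Accumulation ratio R = 1/(1 − f) = 1/0.875 = 8/7.
Single-dose peak C₀ = D/Vd = 1200/50 = 24 mcg/mL.
Steady-state peak Cmax,ss = C₀·R = 24 × 8/7 ≈ 27.429 mcg/mL.
Steady-state trough Cmin,ss = Cmax,ss·f ≈ 27.429 × 0.125 ≈ 3.429 mcg/mL.

3.4 mcg/mL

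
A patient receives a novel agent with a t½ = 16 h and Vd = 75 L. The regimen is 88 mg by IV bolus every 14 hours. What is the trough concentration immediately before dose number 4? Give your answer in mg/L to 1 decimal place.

1.2 mg/L

f = (1/2)^(τ/t½) = (1/2)^(14/16) ≈ 0.5453.
C₀ = D/Vd = 88/75 ≈ 1.173 mg/L.
Before the 4th dose, 3 doses have been given. Superposition: Cmin = C₀·(f + f² + … + f^3).
≈ 1.173 × (0.5453 + 0.2974 + 0.1621) ≈ 1.173 × 1.0048 ≈ 1.179 mg/L.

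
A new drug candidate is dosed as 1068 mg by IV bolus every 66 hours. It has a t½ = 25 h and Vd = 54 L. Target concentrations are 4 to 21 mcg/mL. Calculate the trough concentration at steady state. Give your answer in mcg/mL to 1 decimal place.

k = ln2/t½ = ln2/25 ≈ 0.027726 h⁻¹; fraction remaining f = e^(−kτ) = e^(−0.027726×66) ≈ 0.1604.
At steady state, accumulation factor R = 1/(1 − e^(−kτ)) ≈ 1.1910.
Each bolus raises the concentration by D/Vd = 1068/54 ≈ 19.778 mcg/mL.
Steady-state peak Cmax,ss = C₀·R ≈ 19.778 × 1.1910 ≈ 23.556 mcg/mL.
Steady-state trough Cmin,ss = Cmax,ss·f ≈ 23.556 × 0.1604 ≈ 3.778 mcg/mL.
Trough 3.8 mcg/mL vs MEC 4 mcg/mL: subtherapeutic.

3.8 mcg/mL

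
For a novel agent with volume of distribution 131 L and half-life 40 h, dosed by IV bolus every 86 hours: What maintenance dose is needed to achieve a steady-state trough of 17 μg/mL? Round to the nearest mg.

τ/t½ = 86/40 ≈ 2.15, so f = (1/2)^(86/40) ≈ 0.225313.
Cmin,ss = (D/Vd)·f/(1−f), so D = Cmin,ss·Vd·(1−f)/f.
D = 17 × 131 × (1−f)/f ≈ 17 × 131 × 3.43827 ≈ 7657.03 mg.

7657 mg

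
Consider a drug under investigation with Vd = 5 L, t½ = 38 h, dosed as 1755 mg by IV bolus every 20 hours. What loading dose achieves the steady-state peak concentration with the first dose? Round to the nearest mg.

f = (1/2)^(20/38) ≈ 0.694326; accumulation ratio R = 1/(1−f) ≈ 3.27146.
Loading dose to hit Cmax,ss on first dose: D_load = D_maint·R ≈ 1755 × 3.27146 ≈ 5741.41 mg.

5741 mg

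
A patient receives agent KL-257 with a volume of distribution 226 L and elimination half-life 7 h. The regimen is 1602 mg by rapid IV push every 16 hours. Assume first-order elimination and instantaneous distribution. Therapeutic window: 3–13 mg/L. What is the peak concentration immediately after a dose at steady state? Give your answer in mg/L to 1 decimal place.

Over one 16-h interval, 16/7 ≈ 2.2857 half-lives elapse, leaving f ≈ 0.2051 of each dose.
Accumulation ratio R = 1/(1 − f) ≈ 1/0.7949 ≈ 1.2580.
Single-dose peak C₀ = D/Vd = 1602/226 ≈ 7.088 mg/L.
Steady-state peak Cmax,ss = C₀·R ≈ 7.088 × 1.2580 ≈ 8.917 mg/L.
Peak 8.9 mg/L vs MTC 13 mg/L: below toxic threshold.

8.9 mg/L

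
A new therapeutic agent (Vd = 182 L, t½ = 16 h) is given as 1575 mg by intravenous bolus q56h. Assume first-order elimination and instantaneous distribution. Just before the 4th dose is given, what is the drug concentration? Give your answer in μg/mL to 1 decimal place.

f = (1/2)^(τ/t½) = (1/2)^(56/16) ≈ 0.0884.
C₀ = D/Vd = 1575/182 ≈ 8.654 μg/mL.
Before the 4th dose, 3 doses have been given. Superposition: Cmin = C₀·(f + f² + … + f^3).
≈ 8.654 × (0.0884 + 0.0078 + 0.0007) ≈ 8.654 × 0.0969 ≈ 0.839 μg/mL.

0.8 μg/mL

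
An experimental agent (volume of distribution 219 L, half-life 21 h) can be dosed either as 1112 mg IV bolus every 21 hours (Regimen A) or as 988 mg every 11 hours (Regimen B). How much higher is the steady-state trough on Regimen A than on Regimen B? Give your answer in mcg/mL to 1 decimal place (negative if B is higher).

-5.2 mcg/mL

Regimen A: f = (1/2)^(21/21) ≈ 0.5000; Cmin,ss = (1112/219)·f/(1−f) ≈ 5.078 mcg/mL.
Regimen B: f = (1/2)^(11/21) ≈ 0.6955; Cmin,ss = (988/219)·f/(1−f) ≈ 10.304 mcg/mL.
Difference ≈ 5.078 − 10.304 ≈ -5.226 mcg/mL.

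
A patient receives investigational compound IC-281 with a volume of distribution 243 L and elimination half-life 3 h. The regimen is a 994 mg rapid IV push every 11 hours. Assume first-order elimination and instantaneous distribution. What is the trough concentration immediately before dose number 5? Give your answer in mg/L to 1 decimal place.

0.3 mg/L

f = (1/2)^(τ/t½) = (1/2)^(11/3) ≈ 0.0787.
C₀ = D/Vd = 994/243 ≈ 4.091 mg/L.
Before the 5th dose, 4 doses have been given. Superposition: Cmin = C₀·(f + f² + … + f^4).
≈ 4.091 × (0.0787 + 0.0062 + 0.0005 + 0.0000) ≈ 4.091 × 0.0854 ≈ 0.349 mg/L.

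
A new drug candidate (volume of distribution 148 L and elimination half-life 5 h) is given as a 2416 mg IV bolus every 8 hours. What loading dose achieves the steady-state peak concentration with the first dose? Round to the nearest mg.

f = (1/2)^(8/5) ≈ 0.329877; accumulation ratio R = 1/(1−f) ≈ 1.49226.
Loading dose to hit Cmax,ss on first dose: D_load = D_maint·R ≈ 2416 × 1.49226 ≈ 3605.30 mg.

3605 mg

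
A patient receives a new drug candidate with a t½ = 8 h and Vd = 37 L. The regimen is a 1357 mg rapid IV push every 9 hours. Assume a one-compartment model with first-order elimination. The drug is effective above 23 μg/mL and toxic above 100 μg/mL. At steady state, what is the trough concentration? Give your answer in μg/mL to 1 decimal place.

k = ln2/t½ = ln2/8 ≈ 0.086643 h⁻¹; fraction remaining f = e^(−kτ) = e^(−0.086643×9) ≈ 0.4585.
Each bolus raises the concentration by D/Vd = 1357/37 ≈ 36.676 μg/mL.
Steady-state trough Cmin,ss = C₀·f/(1−f) ≈ 36.676 × 0.4585/0.5415 ≈ 31.054 μg/mL.
Trough 31.1 μg/mL vs MEC 23 μg/mL: adequate.

31.1 μg/mL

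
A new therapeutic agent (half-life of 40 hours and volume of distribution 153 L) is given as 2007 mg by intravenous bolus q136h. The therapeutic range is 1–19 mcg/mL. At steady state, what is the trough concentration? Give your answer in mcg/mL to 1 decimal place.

1.4 mcg/mL

τ/t½ = 136/40 ≈ 3.4, so fraction remaining f = (1/2)^(136/40) ≈ 0.0947.
Each bolus raises the concentration by D/Vd = 2007/153 ≈ 13.118 mcg/mL.
Steady-state trough Cmin,ss = C₀·f/(1−f) ≈ 13.118 × 0.0947/0.9053 ≈ 1.372 mcg/mL.
Trough 1.4 mcg/mL vs MEC 1 mcg/mL: adequate.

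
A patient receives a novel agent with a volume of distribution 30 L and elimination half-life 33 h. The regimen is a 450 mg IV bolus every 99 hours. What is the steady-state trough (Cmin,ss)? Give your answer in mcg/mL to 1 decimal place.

τ = 99 h = 3 half-lives, so f = (1/2)^3 = 0.125.
At steady state, R = 1/(1 − 0.125) = 8/7.
Single-dose peak C₀ = D/Vd = 450/30 = 15 mcg/mL.
Steady-state peak Cmax,ss = C₀·R = 15 × 8/7 ≈ 17.143 mcg/mL.
Steady-state trough Cmin,ss = Cmax,ss·f ≈ 17.143 × 0.125 ≈ 2.143 mcg/mL.

2.1 mcg/mL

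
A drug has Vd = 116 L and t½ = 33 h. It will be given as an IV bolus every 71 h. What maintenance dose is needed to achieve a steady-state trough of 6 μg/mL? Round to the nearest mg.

2396 mg

τ/t½ = 71/33 ≈ 2.1515, so f = (1/2)^(71/33) ≈ 0.225076.
Cmin,ss = (D/Vd)·f/(1−f), so D = Cmin,ss·Vd·(1−f)/f.
D = 6 × 116 × (1−f)/f ≈ 6 × 116 × 3.44294 ≈ 2396.29 mg.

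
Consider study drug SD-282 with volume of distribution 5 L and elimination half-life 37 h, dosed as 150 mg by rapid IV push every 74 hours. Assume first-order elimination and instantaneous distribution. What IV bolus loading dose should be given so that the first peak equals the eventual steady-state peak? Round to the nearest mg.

200 mg

f = (1/2)^(74/37) ≈ 0.250000; accumulation ratio R = 1/(1−f) ≈ 1.33333.
Loading dose to hit Cmax,ss on first dose: D_load = D_maint·R ≈ 150 × 1.33333 ≈ 200.00 mg.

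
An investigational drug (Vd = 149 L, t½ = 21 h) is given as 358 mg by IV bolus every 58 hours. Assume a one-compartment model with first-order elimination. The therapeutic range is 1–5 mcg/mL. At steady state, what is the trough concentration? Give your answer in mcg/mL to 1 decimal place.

0.4 mcg/mL

k = ln2/t½ = ln2/21 ≈ 0.033007 h⁻¹; fraction remaining f = e^(−kτ) = e^(−0.033007×58) ≈ 0.1474.
Accumulation ratio R = 1/(1 − f) ≈ 1/0.8526 ≈ 1.1729.
Each bolus raises the concentration by D/Vd = 358/149 ≈ 2.403 mcg/mL.
Steady-state peak Cmax,ss = C₀·R ≈ 2.403 × 1.1729 ≈ 2.818 mcg/mL.
One interval later, Cmin,ss = Cmax,ss·e^(−kτ) ≈ 2.818 × 0.1474 ≈ 0.415 mcg/mL.
Trough 0.4 mcg/mL vs MEC 1 mcg/mL: subtherapeutic.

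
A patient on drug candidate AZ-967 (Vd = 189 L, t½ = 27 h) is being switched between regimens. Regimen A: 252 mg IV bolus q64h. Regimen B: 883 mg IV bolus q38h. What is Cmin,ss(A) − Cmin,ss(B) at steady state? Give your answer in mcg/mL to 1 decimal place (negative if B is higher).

-2.5 mcg/mL

Regimen A: f = (1/2)^(64/27) ≈ 0.1934; Cmin,ss = (252/189)·f/(1−f) ≈ 0.320 mcg/mL.
Regimen B: f = (1/2)^(38/27) ≈ 0.3770; Cmin,ss = (883/189)·f/(1−f) ≈ 2.827 mcg/mL.
Difference ≈ 0.320 − 2.827 ≈ -2.507 mcg/mL.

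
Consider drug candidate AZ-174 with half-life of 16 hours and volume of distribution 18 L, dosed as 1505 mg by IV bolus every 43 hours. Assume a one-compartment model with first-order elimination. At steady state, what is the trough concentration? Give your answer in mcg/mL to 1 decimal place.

15.4 mcg/mL

τ/t½ = 43/16 ≈ 2.6875, so fraction remaining f = (1/2)^(43/16) ≈ 0.1552.
Single-dose peak C₀ = D/Vd = 1505/18 ≈ 83.611 mcg/mL.
Steady-state trough Cmin,ss = C₀·f/(1−f) ≈ 83.611 × 0.1552/0.8448 ≈ 15.360 mcg/mL.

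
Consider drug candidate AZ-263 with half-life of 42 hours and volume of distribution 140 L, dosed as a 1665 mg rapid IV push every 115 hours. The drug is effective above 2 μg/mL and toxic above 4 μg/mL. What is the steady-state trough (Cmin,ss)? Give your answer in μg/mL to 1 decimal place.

τ/t½ = 115/42 ≈ 2.7381, so fraction remaining f = (1/2)^(115/42) ≈ 0.1499.
Accumulation ratio R = 1/(1 − f) ≈ 1/0.8501 ≈ 1.1763.
Each bolus raises the concentration by D/Vd = 1665/140 ≈ 11.893 μg/mL.
Steady-state peak Cmax,ss = C₀·R ≈ 11.893 × 1.1763 ≈ 13.990 μg/mL.
One interval later, Cmin,ss = Cmax,ss·e^(−kτ) ≈ 13.990 × 0.1499 ≈ 2.097 μg/mL.
Trough 2.1 μg/mL vs MEC 2 μg/mL: adequate.

2.1 μg/mL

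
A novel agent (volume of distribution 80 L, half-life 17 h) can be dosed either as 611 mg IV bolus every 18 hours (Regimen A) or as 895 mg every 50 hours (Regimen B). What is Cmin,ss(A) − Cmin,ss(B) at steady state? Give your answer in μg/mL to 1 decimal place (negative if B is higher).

Regimen A: f = (1/2)^(18/17) ≈ 0.4800; Cmin,ss = (611/80)·f/(1−f) ≈ 7.050 μg/mL.
Regimen B: f = (1/2)^(50/17) ≈ 0.1302; Cmin,ss = (895/80)·f/(1−f) ≈ 1.675 μg/mL.
Difference ≈ 7.050 − 1.675 ≈ 5.375 μg/mL.

5.4 μg/mL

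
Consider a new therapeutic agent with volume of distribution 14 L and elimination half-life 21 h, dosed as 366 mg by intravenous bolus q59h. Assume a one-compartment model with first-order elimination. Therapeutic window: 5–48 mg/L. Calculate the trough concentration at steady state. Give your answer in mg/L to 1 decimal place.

Over one 59-h interval, 59/21 ≈ 2.8095 half-lives elapse, leaving f ≈ 0.1426 of each dose.
Each bolus raises the concentration by D/Vd = 366/14 ≈ 26.143 mg/L.
Steady-state trough Cmin,ss = C₀·f/(1−f) ≈ 26.143 × 0.1426/0.8574 ≈ 4.348 mg/L.
Trough 4.3 mg/L vs MEC 5 mg/L: subtherapeutic.

4.3 mg/L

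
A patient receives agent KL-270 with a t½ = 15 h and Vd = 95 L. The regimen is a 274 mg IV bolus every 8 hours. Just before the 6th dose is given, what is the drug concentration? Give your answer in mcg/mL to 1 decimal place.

5.4 mcg/mL

f = (1/2)^(τ/t½) = (1/2)^(8/15) ≈ 0.6910.
C₀ = D/Vd = 274/95 ≈ 2.884 mcg/mL.
Before the 6th dose, 5 doses have been given. Superposition: Cmin = C₀·(f + f² + … + f^5).
≈ 2.884 × (0.6910 + 0.4775 + 0.3299 + 0.2280 + 0.1575) ≈ 2.884 × 1.8839 ≈ 5.433 mcg/mL.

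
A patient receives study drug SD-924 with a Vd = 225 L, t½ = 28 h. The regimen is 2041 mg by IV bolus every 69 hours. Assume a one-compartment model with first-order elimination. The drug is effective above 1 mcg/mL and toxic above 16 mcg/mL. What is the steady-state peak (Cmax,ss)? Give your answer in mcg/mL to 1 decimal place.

Over one 69-h interval, 69/28 ≈ 2.4643 half-lives elapse, leaving f ≈ 0.1812 of each dose.
Accumulation ratio R = 1/(1 − f) ≈ 1/0.8188 ≈ 1.2213.
Single-dose peak C₀ = D/Vd = 2041/225 ≈ 9.071 mcg/mL.
Steady-state peak Cmax,ss = C₀·R ≈ 9.071 × 1.2213 ≈ 11.078 mcg/mL.
Peak 11.1 mcg/mL vs MTC 16 mcg/mL: below toxic threshold.

11.1 mcg/mL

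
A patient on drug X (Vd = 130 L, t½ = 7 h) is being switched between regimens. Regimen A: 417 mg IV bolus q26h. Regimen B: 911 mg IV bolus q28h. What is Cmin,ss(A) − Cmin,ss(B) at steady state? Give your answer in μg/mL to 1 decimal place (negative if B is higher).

-0.2 μg/mL

Regimen A: f = (1/2)^(26/7) ≈ 0.0762; Cmin,ss = (417/130)·f/(1−f) ≈ 0.265 μg/mL.
Regimen B: f = (1/2)^(28/7) ≈ 0.0625; Cmin,ss = (911/130)·f/(1−f) ≈ 0.467 μg/mL.
Difference ≈ 0.265 − 0.467 ≈ -0.202 μg/mL.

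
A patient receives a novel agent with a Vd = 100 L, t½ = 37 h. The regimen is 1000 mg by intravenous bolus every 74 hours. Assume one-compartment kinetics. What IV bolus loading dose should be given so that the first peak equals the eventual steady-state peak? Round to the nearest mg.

1333 mg

f = (1/2)^(74/37) ≈ 0.250000; accumulation ratio R = 1/(1−f) ≈ 1.33333.
Loading dose to hit Cmax,ss on first dose: D_load = D_maint·R ≈ 1000 × 1.33333 ≈ 1333.33 mg.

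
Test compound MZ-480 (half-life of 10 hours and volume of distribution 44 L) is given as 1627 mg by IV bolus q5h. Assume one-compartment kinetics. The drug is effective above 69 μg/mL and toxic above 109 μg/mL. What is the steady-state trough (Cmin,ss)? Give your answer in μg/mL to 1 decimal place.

τ/t½ = 5/10 ≈ 0.5, so fraction remaining f = (1/2)^(5/10) ≈ 0.7071.
Accumulation ratio R = 1/(1 − f) ≈ 1/0.2929 ≈ 3.4141.
Single-dose peak C₀ = D/Vd = 1627/44 ≈ 36.977 μg/mL.
Steady-state peak Cmax,ss = C₀·R ≈ 36.977 × 3.4141 ≈ 126.243 μg/mL.
One interval later, Cmin,ss = Cmax,ss·e^(−kτ) ≈ 126.243 × 0.7071 ≈ 89.266 μg/mL.
Trough 89.3 μg/mL vs MEC 69 μg/mL: adequate.

89.3 μg/mL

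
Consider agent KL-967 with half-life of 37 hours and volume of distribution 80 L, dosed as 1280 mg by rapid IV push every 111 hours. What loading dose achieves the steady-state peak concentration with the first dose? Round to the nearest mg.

1463 mg

f = (1/2)^(111/37) ≈ 0.125000; accumulation ratio R = 1/(1−f) ≈ 1.14286.
Loading dose to hit Cmax,ss on first dose: D_load = D_maint·R ≈ 1280 × 1.14286 ≈ 1462.86 mg.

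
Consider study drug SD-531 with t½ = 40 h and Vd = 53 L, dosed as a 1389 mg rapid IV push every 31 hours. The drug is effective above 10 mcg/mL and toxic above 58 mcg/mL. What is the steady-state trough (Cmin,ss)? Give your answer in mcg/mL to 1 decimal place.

τ/t½ = 31/40 ≈ 0.775, so fraction remaining f = (1/2)^(31/40) ≈ 0.5844.
Accumulation ratio R = 1/(1 − f) ≈ 1/0.4156 ≈ 2.4062.
Single-dose peak C₀ = D/Vd = 1389/53 ≈ 26.208 mcg/mL.
Cmax,ss = C₀/(1 − f) ≈ 26.208/0.4156 ≈ 63.061 mcg/mL.
One interval later, Cmin,ss = Cmax,ss·e^(−kτ) ≈ 63.061 × 0.5844 ≈ 36.853 mcg/mL.
Trough 36.9 mcg/mL vs MEC 10 mcg/mL: adequate.

36.9 mcg/mL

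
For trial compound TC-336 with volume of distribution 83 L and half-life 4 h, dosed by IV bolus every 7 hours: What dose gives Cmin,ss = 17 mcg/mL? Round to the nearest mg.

τ/t½ = 7/4 ≈ 1.75, so f = (1/2)^(7/4) ≈ 0.297302.
Cmin,ss = (D/Vd)·f/(1−f), so D = Cmin,ss·Vd·(1−f)/f.
D = 17 × 83 × (1−f)/f ≈ 17 × 83 × 2.36358 ≈ 3335.01 mg.

3335 mg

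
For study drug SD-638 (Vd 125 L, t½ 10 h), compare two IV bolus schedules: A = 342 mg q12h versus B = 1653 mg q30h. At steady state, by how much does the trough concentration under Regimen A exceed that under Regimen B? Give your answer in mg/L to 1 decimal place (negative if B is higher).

Regimen A: f = (1/2)^(12/10) ≈ 0.4353; Cmin,ss = (342/125)·f/(1−f) ≈ 2.109 mg/L.
Regimen B: f = (1/2)^(30/10) ≈ 0.1250; Cmin,ss = (1653/125)·f/(1−f) ≈ 1.889 mg/L.
Difference ≈ 2.109 − 1.889 ≈ 0.220 mg/L.

0.2 mg/L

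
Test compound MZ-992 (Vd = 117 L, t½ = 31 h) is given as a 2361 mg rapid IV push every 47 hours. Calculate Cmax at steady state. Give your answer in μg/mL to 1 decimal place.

31.0 μg/mL

τ/t½ = 47/31 ≈ 1.5161, so fraction remaining f = (1/2)^(47/31) ≈ 0.3496.
Accumulation ratio R = 1/(1 − f) ≈ 1/0.6504 ≈ 1.5375.
Single-dose peak C₀ = D/Vd = 2361/117 ≈ 20.179 μg/mL.
Steady-state peak Cmax,ss = C₀·R ≈ 20.179 × 1.5375 ≈ 31.025 μg/mL.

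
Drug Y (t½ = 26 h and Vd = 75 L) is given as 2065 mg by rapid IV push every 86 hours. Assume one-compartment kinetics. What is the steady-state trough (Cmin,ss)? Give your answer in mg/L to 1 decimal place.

3.1 mg/L

τ/t½ = 86/26 ≈ 3.3077, so fraction remaining f = (1/2)^(86/26) ≈ 0.1010.
Single-dose peak C₀ = D/Vd = 2065/75 ≈ 27.533 mg/L.
Steady-state trough Cmin,ss = C₀·f/(1−f) ≈ 27.533 × 0.1010/0.8990 ≈ 3.093 mg/L.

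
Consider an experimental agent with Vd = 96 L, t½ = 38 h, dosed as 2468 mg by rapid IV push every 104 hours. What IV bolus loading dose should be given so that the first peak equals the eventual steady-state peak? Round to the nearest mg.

f = (1/2)^(104/38) ≈ 0.150013; accumulation ratio R = 1/(1−f) ≈ 1.17649.
Loading dose to hit Cmax,ss on first dose: D_load = D_maint·R ≈ 2468 × 1.17649 ≈ 2903.58 mg.

2904 mg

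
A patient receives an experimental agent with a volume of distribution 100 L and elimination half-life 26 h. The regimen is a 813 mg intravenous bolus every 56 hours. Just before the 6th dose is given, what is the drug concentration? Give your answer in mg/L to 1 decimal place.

2.4 mg/L

f = (1/2)^(τ/t½) = (1/2)^(56/26) ≈ 0.2247.
C₀ = D/Vd = 813/100 ≈ 8.130 mg/L.
Before the 6th dose, 5 doses have been given. Superposition: Cmin = C₀·(f + f² + … + f^5).
≈ 8.130 × (0.2247 + 0.0505 + 0.0113 + 0.0025 + 0.0006) ≈ 8.130 × 0.2896 ≈ 2.354 mg/L.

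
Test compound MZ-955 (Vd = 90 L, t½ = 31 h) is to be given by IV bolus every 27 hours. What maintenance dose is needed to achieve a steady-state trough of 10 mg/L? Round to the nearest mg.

τ/t½ = 27/31 ≈ 0.87097, so f = (1/2)^(27/31) ≈ 0.546780.
Cmin,ss = (D/Vd)·f/(1−f), so D = Cmin,ss·Vd·(1−f)/f.
D = 10 × 90 × (1−f)/f ≈ 10 × 90 × 0.82889 ≈ 746.00 mg.

746 mg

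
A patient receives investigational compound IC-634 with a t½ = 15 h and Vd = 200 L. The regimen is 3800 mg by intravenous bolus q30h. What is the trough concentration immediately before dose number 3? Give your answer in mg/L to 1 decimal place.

5.9 mg/L

f = (1/2)^(τ/t½) = (1/2)^(30/15) ≈ 0.2500.
C₀ = D/Vd = 3800/200 ≈ 19.000 mg/L.
Before the 3rd dose, 2 doses have been given. Superposition: Cmin = C₀·(f + f²).
≈ 19.000 × (0.2500 + 0.0625) ≈ 19.000 × 0.3125 ≈ 5.938 mg/L.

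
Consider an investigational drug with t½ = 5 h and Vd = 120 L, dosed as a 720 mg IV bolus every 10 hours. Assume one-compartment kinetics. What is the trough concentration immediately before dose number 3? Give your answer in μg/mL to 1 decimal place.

1.9 μg/mL

f = (1/2)^(τ/t½) = (1/2)^(10/5) ≈ 0.2500.
C₀ = D/Vd = 720/120 ≈ 6.000 μg/mL.
Before the 3rd dose, 2 doses have been given. Superposition: Cmin = C₀·(f + f²).
≈ 6.000 × (0.2500 + 0.0625) ≈ 6.000 × 0.3125 ≈ 1.875 μg/mL.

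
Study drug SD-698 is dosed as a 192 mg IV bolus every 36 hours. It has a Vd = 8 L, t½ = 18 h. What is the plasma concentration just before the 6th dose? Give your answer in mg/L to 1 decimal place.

f = (1/2)^(τ/t½) = (1/2)^(36/18) ≈ 0.2500.
C₀ = D/Vd = 192/8 ≈ 24.000 mg/L.
Before the 6th dose, 5 doses have been given. Superposition: Cmin = C₀·(f + f² + … + f^5).
≈ 24.000 × (0.2500 + 0.0625 + 0.0156 + 0.0039 + 0.0010) ≈ 24.000 × 0.3330 ≈ 7.992 mg/L.

8.0 mg/L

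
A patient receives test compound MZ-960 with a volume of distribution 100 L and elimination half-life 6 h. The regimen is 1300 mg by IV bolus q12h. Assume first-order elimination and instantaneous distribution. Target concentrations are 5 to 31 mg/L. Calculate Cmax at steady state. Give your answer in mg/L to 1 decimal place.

17.3 mg/L

τ = 12 h = 2 half-lives, so f = (1/2)^2 = 0.25.
At steady state, R = 1/(1 − 0.25) = 4/3.
Single-dose peak C₀ = D/Vd = 1300/100 = 13 mg/L.
Steady-state peak Cmax,ss = C₀·R = 13 × 4/3 ≈ 17.333 mg/L.
Peak 17.3 mg/L vs MTC 31 mg/L: below toxic threshold.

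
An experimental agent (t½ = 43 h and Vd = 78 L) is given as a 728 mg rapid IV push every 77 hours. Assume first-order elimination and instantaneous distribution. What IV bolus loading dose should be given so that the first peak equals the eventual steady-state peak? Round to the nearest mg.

1024 mg

f = (1/2)^(77/43) ≈ 0.289032; accumulation ratio R = 1/(1−f) ≈ 1.40653.
Loading dose to hit Cmax,ss on first dose: D_load = D_maint·R ≈ 728 × 1.40653 ≈ 1023.95 mg.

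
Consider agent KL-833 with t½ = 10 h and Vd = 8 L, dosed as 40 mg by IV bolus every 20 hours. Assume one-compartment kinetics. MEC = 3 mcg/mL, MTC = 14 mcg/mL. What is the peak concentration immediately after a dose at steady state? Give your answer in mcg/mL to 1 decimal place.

6.7 mcg/mL

The dosing interval is 2 half-lives, so f = 2^(−2) = 0.25.
At steady state, R = 1/(1 − 0.25) = 4/3.
Single-dose peak C₀ = D/Vd = 40/8 = 5 mcg/mL.
Steady-state peak Cmax,ss = C₀·R = 5 × 4/3 ≈ 6.667 mcg/mL.
Peak 6.7 mcg/mL vs MTC 14 mcg/mL: below toxic threshold.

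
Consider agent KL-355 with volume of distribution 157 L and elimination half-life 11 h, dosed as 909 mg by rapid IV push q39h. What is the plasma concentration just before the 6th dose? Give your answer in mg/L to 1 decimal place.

f = (1/2)^(τ/t½) = (1/2)^(39/11) ≈ 0.0856.
C₀ = D/Vd = 909/157 ≈ 5.790 mg/L.
Before the 6th dose, 5 doses have been given. Superposition: Cmin = C₀·(f + f² + … + f^5).
≈ 5.790 × (0.0856 + 0.0073 + 0.0006 + 0.0001 + 0.0000) ≈ 5.790 × 0.0936 ≈ 0.542 mg/L.

0.5 mg/L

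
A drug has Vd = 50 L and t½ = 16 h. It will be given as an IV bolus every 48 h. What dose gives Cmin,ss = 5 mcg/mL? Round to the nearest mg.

1750 mg

τ/t½ = 48/16 ≈ 3, so f = (1/2)^(48/16) ≈ 0.125000.
Cmin,ss = (D/Vd)·f/(1−f), so D = Cmin,ss·Vd·(1−f)/f.
D = 5 × 50 × (1−f)/f ≈ 5 × 50 × 7.00000 ≈ 1750.00 mg.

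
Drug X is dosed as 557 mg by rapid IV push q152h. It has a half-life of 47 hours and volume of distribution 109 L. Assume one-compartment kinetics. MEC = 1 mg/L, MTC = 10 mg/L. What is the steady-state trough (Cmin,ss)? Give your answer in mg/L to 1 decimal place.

0.6 mg/L

k = ln2/t½ = ln2/47 ≈ 0.014748 h⁻¹; fraction remaining f = e^(−kτ) = e^(−0.014748×152) ≈ 0.1063.
Single-dose peak C₀ = D/Vd = 557/109 ≈ 5.110 mg/L.
Steady-state trough Cmin,ss = C₀·f/(1−f) ≈ 5.110 × 0.1063/0.8937 ≈ 0.608 mg/L.
Trough 0.6 mg/L vs MEC 1 mg/L: subtherapeutic.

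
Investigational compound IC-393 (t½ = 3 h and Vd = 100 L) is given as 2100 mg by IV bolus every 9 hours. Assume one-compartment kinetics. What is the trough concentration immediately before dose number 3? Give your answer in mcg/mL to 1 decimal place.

3.0 mcg/mL

f = (1/2)^(τ/t½) = (1/2)^(9/3) ≈ 0.1250.
C₀ = D/Vd = 2100/100 ≈ 21.000 mcg/mL.
Before the 3rd dose, 2 doses have been given. Superposition: Cmin = C₀·(f + f²).
≈ 21.000 × (0.1250 + 0.0156) ≈ 21.000 × 0.1406 ≈ 2.953 mcg/mL.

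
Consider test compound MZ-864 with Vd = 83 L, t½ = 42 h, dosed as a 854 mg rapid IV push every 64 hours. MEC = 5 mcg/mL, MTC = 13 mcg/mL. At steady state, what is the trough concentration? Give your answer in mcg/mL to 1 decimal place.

5.5 mcg/mL

Over one 64-h interval, 64/42 ≈ 1.5238 half-lives elapse, leaving f ≈ 0.3478 of each dose.
At steady state, accumulation factor R = 1/(1 − e^(−kτ)) ≈ 1.5333.
Each bolus raises the concentration by D/Vd = 854/83 ≈ 10.289 mcg/mL.
Cmax,ss = C₀/(1 − f) ≈ 10.289/0.6522 ≈ 15.776 mcg/mL.
One interval later, Cmin,ss = Cmax,ss·e^(−kτ) ≈ 15.776 × 0.3478 ≈ 5.487 mcg/mL.
Trough 5.5 mcg/mL vs MEC 5 mcg/mL: adequate.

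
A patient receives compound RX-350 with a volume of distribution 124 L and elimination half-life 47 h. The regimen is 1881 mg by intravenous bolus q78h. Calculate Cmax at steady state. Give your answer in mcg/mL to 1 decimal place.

22.2 mcg/mL

τ/t½ = 78/47 ≈ 1.6596, so fraction remaining f = (1/2)^(78/47) ≈ 0.3165.
Accumulation ratio R = 1/(1 − f) ≈ 1/0.6835 ≈ 1.4631.
Single-dose peak C₀ = D/Vd = 1881/124 ≈ 15.169 mcg/mL.
Steady-state peak Cmax,ss = C₀·R ≈ 15.169 × 1.4631 ≈ 22.194 mcg/mL.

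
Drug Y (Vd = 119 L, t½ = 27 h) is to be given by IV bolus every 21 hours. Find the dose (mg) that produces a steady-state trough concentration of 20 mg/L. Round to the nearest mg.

τ/t½ = 21/27 ≈ 0.77778, so f = (1/2)^(21/27) ≈ 0.583265.
Cmin,ss = (D/Vd)·f/(1−f), so D = Cmin,ss·Vd·(1−f)/f.
D = 20 × 119 × (1−f)/f ≈ 20 × 119 × 0.71449 ≈ 1700.49 mg.

1700 mg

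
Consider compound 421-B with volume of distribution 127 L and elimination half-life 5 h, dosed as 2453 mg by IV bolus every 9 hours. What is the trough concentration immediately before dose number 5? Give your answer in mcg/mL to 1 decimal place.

7.7 mcg/mL

f = (1/2)^(τ/t½) = (1/2)^(9/5) ≈ 0.2872.
C₀ = D/Vd = 2453/127 ≈ 19.315 mcg/mL.
Before the 5th dose, 4 doses have been given. Superposition: Cmin = C₀·(f + f² + … + f^4).
≈ 19.315 × (0.2872 + 0.0825 + 0.0237 + 0.0068) ≈ 19.315 × 0.4002 ≈ 7.730 mcg/mL.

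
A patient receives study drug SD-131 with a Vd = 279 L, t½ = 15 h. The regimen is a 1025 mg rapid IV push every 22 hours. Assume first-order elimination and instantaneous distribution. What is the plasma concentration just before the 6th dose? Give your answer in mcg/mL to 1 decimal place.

2.1 mcg/mL

f = (1/2)^(τ/t½) = (1/2)^(22/15) ≈ 0.3618.
C₀ = D/Vd = 1025/279 ≈ 3.674 mcg/mL.
Before the 6th dose, 5 doses have been given. Superposition: Cmin = C₀·(f + f² + … + f^5).
≈ 3.674 × (0.3618 + 0.1309 + 0.0474 + 0.0171 + 0.0062) ≈ 3.674 × 0.5634 ≈ 2.070 mcg/mL.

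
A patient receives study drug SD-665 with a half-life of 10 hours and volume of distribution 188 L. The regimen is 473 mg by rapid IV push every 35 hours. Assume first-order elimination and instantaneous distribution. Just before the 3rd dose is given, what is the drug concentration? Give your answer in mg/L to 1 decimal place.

f = (1/2)^(τ/t½) = (1/2)^(35/10) ≈ 0.0884.
C₀ = D/Vd = 473/188 ≈ 2.516 mg/L.
Before the 3rd dose, 2 doses have been given. Superposition: Cmin = C₀·(f + f²).
≈ 2.516 × (0.0884 + 0.0078) ≈ 2.516 × 0.0962 ≈ 0.242 mg/L.

0.2 mg/L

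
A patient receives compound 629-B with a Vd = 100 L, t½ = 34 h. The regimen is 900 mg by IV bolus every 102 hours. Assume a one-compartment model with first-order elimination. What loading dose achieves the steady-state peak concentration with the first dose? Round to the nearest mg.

1029 mg

f = (1/2)^(102/34) ≈ 0.125000; accumulation ratio R = 1/(1−f) ≈ 1.14286.
Loading dose to hit Cmax,ss on first dose: D_load = D_maint·R ≈ 900 × 1.14286 ≈ 1028.57 mg.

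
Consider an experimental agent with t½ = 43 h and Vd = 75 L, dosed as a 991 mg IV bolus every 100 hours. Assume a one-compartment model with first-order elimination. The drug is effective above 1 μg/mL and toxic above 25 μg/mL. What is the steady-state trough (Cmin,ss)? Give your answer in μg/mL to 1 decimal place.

Over one 100-h interval, 100/43 ≈ 2.3256 half-lives elapse, leaving f ≈ 0.1995 of each dose.
Each bolus raises the concentration by D/Vd = 991/75 ≈ 13.213 μg/mL.
Steady-state trough Cmin,ss = C₀·f/(1−f) ≈ 13.213 × 0.1995/0.8005 ≈ 3.293 μg/mL.
Trough 3.3 μg/mL vs MEC 1 μg/mL: adequate.

3.3 μg/mL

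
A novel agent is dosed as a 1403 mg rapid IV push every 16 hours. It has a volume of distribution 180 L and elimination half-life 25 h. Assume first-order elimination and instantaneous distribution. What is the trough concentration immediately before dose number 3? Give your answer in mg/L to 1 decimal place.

f = (1/2)^(τ/t½) = (1/2)^(16/25) ≈ 0.6417.
C₀ = D/Vd = 1403/180 ≈ 7.794 mg/L.
Before the 3rd dose, 2 doses have been given. Superposition: Cmin = C₀·(f + f²).
≈ 7.794 × (0.6417 + 0.4118) ≈ 7.794 × 1.0535 ≈ 8.211 mg/L.

8.2 mg/L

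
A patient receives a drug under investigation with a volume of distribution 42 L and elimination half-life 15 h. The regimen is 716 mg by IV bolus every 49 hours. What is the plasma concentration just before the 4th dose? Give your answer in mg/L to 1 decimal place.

2.0 mg/L

f = (1/2)^(τ/t½) = (1/2)^(49/15) ≈ 0.1039.
C₀ = D/Vd = 716/42 ≈ 17.048 mg/L.
Before the 4th dose, 3 doses have been given. Superposition: Cmin = C₀·(f + f² + … + f^3).
≈ 17.048 × (0.1039 + 0.0108 + 0.0011) ≈ 17.048 × 0.1158 ≈ 1.974 mg/L.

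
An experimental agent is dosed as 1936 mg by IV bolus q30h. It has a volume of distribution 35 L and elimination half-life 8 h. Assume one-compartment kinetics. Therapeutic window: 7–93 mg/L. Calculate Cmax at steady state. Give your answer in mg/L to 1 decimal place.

k = ln2/t½ = ln2/8 ≈ 0.086643 h⁻¹; fraction remaining f = e^(−kτ) = e^(−0.086643×30) ≈ 0.0743.
Accumulation ratio R = 1/(1 − f) ≈ 1/0.9257 ≈ 1.0803.
Single-dose peak C₀ = D/Vd = 1936/35 ≈ 55.314 mg/L.
Steady-state peak Cmax,ss = C₀·R ≈ 55.314 × 1.0803 ≈ 59.756 mg/L.
Peak 59.8 mg/L vs MTC 93 mg/L: below toxic threshold.

59.8 mg/L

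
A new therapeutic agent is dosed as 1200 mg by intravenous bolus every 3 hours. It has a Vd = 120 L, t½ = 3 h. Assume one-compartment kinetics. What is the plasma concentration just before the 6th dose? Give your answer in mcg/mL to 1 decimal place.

9.7 mcg/mL

f = (1/2)^(τ/t½) = (1/2)^(3/3) ≈ 0.5000.
C₀ = D/Vd = 1200/120 ≈ 10.000 mcg/mL.
Before the 6th dose, 5 doses have been given. Superposition: Cmin = C₀·(f + f² + … + f^5).
≈ 10.000 × (0.5000 + 0.2500 + 0.1250 + 0.0625 + 0.0313) ≈ 10.000 × 0.9688 ≈ 9.688 mcg/mL.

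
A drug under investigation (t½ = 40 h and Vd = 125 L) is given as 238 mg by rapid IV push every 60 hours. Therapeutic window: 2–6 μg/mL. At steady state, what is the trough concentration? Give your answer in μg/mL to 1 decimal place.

1.0 μg/mL

τ/t½ = 60/40 ≈ 1.5, so fraction remaining f = (1/2)^(60/40) ≈ 0.3536.
Accumulation ratio R = 1/(1 − f) ≈ 1/0.6464 ≈ 1.5470.
Single-dose peak C₀ = D/Vd = 238/125 ≈ 1.904 μg/mL.
Cmax,ss = C₀/(1 − f) ≈ 1.904/0.6464 ≈ 2.946 μg/mL.
Steady-state trough Cmin,ss = Cmax,ss·f ≈ 2.946 × 0.3536 ≈ 1.042 μg/mL.
Trough 1.0 μg/mL vs MEC 2 μg/mL: subtherapeutic.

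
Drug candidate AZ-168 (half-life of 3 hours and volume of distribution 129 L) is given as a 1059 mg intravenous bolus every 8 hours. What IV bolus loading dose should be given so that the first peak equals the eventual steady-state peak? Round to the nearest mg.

1257 mg

f = (1/2)^(8/3) ≈ 0.157490; accumulation ratio R = 1/(1−f) ≈ 1.18693.
Loading dose to hit Cmax,ss on first dose: D_load = D_maint·R ≈ 1059 × 1.18693 ≈ 1256.96 mg.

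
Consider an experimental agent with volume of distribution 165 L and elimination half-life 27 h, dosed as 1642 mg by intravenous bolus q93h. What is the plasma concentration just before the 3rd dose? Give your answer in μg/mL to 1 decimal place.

1.0 μg/mL

f = (1/2)^(τ/t½) = (1/2)^(93/27) ≈ 0.0919.
C₀ = D/Vd = 1642/165 ≈ 9.952 μg/mL.
Before the 3rd dose, 2 doses have been given. Superposition: Cmin = C₀·(f + f²).
≈ 9.952 × (0.0919 + 0.0084) ≈ 9.952 × 0.1003 ≈ 0.998 μg/mL.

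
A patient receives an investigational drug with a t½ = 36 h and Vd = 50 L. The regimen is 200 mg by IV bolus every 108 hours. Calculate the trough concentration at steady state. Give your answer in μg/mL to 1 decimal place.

τ = 108 h = 3 half-lives, so f = (1/2)^3 = 0.125.
At steady state, R = 1/(1 − 0.125) = 8/7.
Single-dose peak C₀ = D/Vd = 200/50 = 4 μg/mL.
Steady-state peak Cmax,ss = C₀·R = 4 × 8/7 ≈ 4.571 μg/mL.
Steady-state trough Cmin,ss = Cmax,ss·f ≈ 4.571 × 0.125 ≈ 0.571 μg/mL.

0.6 μg/mL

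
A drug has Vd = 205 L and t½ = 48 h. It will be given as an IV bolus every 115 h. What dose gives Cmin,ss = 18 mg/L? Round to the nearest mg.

15730 mg

τ/t½ = 115/48 ≈ 2.3958, so f = (1/2)^(115/48) ≈ 0.190013.
Cmin,ss = (D/Vd)·f/(1−f), so D = Cmin,ss·Vd·(1−f)/f.
D = 18 × 205 × (1−f)/f ≈ 18 × 205 × 4.26280 ≈ 15729.73 mg.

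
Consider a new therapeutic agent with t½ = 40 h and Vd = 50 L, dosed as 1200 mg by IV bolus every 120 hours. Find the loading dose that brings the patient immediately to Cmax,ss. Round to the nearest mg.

f = (1/2)^(120/40) ≈ 0.125000; accumulation ratio R = 1/(1−f) ≈ 1.14286.
Loading dose to hit Cmax,ss on first dose: D_load = D_maint·R ≈ 1200 × 1.14286 ≈ 1371.43 mg.

1371 mg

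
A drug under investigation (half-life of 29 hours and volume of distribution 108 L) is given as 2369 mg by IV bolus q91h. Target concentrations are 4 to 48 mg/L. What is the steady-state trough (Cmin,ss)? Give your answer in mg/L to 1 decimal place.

k = ln2/t½ = ln2/29 ≈ 0.023902 h⁻¹; fraction remaining f = e^(−kτ) = e^(−0.023902×91) ≈ 0.1136.
At steady state, accumulation factor R = 1/(1 − e^(−kτ)) ≈ 1.1282.
Single-dose peak C₀ = D/Vd = 2369/108 ≈ 21.935 mg/L.
Cmax,ss = C₀/(1 − f) ≈ 21.935/0.8864 ≈ 24.746 mg/L.
Steady-state trough Cmin,ss = Cmax,ss·f ≈ 24.746 × 0.1136 ≈ 2.811 mg/L.
Trough 2.8 mg/L vs MEC 4 mg/L: subtherapeutic.

2.8 mg/L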